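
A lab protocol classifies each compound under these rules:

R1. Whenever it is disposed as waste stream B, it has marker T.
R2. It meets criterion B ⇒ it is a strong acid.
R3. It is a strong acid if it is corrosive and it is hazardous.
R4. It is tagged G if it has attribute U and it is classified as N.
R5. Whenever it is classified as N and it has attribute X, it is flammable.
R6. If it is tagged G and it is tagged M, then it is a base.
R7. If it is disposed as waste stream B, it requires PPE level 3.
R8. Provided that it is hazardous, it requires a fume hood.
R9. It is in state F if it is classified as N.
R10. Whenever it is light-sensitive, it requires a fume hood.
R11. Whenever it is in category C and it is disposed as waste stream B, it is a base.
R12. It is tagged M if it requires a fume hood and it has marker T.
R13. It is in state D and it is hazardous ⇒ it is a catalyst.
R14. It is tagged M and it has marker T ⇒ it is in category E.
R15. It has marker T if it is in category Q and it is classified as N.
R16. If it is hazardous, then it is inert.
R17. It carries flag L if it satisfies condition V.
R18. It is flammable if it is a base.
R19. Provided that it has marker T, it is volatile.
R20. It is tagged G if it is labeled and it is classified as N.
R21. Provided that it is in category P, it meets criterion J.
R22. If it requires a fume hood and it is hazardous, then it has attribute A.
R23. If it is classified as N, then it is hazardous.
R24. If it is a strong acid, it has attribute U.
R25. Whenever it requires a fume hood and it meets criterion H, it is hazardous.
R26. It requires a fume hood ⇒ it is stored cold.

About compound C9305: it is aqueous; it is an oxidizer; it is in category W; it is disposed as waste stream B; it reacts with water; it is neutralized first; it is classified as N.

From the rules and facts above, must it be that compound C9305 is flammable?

No

Forward chaining from the given facts derives: has marker T, requires PPE level 3, is in state F, is volatile, is hazardous, requires a fume hood, is tagged M, is in category E, is inert, has attribute A, is stored cold.
Rules concluding "it is flammable": R5 needs "it has attribute X"; R18 needs "it is a base" — none of these are established.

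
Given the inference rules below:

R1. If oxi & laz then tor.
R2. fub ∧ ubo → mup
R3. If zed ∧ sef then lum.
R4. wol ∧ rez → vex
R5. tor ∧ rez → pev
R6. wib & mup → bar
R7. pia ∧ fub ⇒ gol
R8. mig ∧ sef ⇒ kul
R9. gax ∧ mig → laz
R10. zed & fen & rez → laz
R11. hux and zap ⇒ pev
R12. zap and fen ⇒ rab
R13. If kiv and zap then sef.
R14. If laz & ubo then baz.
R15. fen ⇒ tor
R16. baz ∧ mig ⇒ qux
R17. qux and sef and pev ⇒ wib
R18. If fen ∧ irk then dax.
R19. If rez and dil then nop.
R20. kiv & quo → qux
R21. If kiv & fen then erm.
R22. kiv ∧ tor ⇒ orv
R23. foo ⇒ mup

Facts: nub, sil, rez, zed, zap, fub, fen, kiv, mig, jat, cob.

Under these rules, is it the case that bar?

Forward chaining from the given facts derives: laz, rab, sef, tor, erm, orv, lum, pev, kul.
The only rule concluding bar is R6, which needs wib; that is never established.

No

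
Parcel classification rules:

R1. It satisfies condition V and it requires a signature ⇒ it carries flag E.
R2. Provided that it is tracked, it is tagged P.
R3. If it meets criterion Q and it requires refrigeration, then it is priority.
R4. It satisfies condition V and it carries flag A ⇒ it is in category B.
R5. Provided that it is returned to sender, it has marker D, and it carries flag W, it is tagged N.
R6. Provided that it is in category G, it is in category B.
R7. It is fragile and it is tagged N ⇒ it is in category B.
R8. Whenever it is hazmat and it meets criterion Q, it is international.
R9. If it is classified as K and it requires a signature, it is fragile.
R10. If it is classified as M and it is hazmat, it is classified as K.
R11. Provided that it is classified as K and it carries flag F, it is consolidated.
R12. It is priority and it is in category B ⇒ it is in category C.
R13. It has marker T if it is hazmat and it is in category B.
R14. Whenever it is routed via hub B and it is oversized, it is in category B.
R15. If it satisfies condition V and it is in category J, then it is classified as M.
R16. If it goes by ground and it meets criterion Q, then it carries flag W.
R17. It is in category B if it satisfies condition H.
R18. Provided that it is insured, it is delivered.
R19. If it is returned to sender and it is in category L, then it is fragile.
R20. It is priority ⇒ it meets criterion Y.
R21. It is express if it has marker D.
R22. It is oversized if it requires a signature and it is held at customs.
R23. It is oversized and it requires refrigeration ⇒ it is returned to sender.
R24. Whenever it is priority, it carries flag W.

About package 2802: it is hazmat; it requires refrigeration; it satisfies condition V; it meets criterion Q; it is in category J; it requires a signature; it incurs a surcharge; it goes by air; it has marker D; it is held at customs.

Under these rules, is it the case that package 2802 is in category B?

Yes

By R3 (it meets criterion Q, it requires refrigeration): it is priority.
By R15 (it satisfies condition V, it is in category J): it is classified as M.
By R22 (it requires a signature, it is held at customs): it is oversized.
By R23 (it is oversized, it requires refrigeration): it is returned to sender.
By R24 (it is priority): it carries flag W.
By R5 (it is returned to sender, it has marker D, it carries flag W): it is tagged N.
By R10 (it is classified as M, it is hazmat): it is classified as K.
By R9 (it is classified as K, it requires a signature): it is fragile.
By R7 (it is fragile, it is tagged N): it is in category B.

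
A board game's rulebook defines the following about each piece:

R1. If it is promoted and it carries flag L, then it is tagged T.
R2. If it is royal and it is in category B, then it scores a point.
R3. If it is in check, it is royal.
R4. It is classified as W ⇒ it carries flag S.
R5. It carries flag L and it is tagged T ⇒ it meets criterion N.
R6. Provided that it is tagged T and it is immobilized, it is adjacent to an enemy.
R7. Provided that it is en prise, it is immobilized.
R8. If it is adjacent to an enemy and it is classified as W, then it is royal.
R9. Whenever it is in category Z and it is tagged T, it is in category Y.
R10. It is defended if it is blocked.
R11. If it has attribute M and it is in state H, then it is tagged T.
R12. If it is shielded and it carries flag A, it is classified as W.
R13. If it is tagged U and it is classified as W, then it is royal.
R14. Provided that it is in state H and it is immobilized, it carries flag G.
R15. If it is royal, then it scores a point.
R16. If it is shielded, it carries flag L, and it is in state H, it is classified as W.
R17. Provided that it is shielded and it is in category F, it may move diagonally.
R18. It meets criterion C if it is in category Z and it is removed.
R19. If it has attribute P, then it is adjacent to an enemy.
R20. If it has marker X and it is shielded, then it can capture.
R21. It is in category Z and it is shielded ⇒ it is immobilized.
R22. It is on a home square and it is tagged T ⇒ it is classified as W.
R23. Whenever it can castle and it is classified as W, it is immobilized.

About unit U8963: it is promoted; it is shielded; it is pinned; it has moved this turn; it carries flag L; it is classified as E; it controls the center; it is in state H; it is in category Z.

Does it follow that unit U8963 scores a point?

Yes

By R1 (it is promoted, it carries flag L): it is tagged T.
By R16 (it is shielded, it carries flag L, it is in state H): it is classified as W.
By R21 (it is in category Z, it is shielded): it is immobilized.
By R6 (it is tagged T, it is immobilized): it is adjacent to an enemy.
By R8 (it is adjacent to an enemy, it is classified as W): it is royal.
By R15 (it is royal): it scores a point.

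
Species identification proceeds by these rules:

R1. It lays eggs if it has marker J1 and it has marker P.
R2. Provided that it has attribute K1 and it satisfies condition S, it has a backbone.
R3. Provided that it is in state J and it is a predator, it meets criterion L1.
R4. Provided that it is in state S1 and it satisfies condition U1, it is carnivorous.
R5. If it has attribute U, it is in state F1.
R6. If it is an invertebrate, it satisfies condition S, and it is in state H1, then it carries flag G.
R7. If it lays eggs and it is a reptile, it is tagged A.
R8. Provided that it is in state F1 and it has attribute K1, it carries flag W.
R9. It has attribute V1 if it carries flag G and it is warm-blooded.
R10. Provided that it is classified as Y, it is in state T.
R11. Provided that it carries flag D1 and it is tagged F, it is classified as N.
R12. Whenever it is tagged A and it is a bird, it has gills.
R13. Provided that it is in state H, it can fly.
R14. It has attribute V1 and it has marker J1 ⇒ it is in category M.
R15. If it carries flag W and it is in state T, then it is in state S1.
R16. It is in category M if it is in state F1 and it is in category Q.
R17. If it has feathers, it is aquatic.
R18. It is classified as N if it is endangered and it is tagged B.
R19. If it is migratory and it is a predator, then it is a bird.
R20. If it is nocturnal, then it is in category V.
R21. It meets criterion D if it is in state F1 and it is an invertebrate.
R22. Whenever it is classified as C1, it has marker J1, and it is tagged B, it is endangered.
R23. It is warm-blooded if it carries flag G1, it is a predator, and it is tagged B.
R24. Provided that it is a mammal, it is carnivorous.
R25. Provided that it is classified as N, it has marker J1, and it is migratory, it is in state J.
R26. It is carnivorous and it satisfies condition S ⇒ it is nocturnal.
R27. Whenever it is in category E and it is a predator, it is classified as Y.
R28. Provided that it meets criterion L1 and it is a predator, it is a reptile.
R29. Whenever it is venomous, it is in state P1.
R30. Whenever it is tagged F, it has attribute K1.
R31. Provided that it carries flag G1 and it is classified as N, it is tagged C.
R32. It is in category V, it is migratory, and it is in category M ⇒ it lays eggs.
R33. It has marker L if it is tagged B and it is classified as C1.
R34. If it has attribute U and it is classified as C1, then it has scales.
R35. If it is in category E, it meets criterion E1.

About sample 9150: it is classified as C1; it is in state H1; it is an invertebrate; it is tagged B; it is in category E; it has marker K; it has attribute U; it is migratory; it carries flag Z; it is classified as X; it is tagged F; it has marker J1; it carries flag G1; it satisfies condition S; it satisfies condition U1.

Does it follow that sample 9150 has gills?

No

Forward chaining from the given facts derives: is in state F1, carries flag G, meets criterion D, is endangered, has attribute K1, has marker L, has scales, meets criterion E1, has a backbone, carries flag W, is classified as N, is in state J, is tagged C.
The only rule concluding "it has gills" is R12, which needs "it is tagged A"; that is never established.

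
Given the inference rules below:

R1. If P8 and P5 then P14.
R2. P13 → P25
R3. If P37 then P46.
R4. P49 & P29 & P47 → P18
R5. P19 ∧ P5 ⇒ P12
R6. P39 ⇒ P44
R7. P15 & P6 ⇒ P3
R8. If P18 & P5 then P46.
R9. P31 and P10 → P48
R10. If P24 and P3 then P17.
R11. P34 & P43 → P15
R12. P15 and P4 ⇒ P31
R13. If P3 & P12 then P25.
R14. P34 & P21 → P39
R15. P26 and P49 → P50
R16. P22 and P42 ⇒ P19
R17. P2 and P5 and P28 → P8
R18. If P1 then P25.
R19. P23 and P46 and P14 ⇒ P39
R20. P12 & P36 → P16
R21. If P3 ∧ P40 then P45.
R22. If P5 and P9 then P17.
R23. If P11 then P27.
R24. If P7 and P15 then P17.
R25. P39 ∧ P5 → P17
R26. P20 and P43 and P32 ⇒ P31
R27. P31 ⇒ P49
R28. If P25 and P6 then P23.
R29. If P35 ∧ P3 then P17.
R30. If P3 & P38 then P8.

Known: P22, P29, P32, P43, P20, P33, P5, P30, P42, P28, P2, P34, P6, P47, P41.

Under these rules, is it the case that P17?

Yes

P15  (by R11: P34, P43)
P19  (by R16: P22, P42)
P8  (by R17: P2, P5, P28)
P31  (by R26: P20, P43, P32)
P49  (by R27: P31)
P14  (by R1: P8, P5)
P18  (by R4: P49, P29, P47)
P12  (by R5: P19, P5)
P3  (by R7: P15, P6)
P46  (by R8: P18, P5)
P25  (by R13: P3, P12)
P23  (by R28: P25, P6)
P39  (by R19: P23, P46, P14)
P17  (by R25: P39, P5)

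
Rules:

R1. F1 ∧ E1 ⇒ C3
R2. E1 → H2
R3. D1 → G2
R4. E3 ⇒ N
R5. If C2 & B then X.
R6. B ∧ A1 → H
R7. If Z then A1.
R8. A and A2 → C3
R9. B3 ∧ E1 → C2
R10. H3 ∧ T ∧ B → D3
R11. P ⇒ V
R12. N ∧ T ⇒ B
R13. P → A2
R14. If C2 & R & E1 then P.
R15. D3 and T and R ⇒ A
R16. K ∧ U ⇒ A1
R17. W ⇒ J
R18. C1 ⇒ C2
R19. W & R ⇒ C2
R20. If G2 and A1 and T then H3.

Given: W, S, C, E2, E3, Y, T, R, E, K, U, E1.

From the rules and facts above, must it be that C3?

Forward chaining from the given facts derives: H2, N, B, A1, J, C2, X, H, P, V, A2.
Rules concluding C3: R1 needs F1; R8 needs A — none of these are established.

No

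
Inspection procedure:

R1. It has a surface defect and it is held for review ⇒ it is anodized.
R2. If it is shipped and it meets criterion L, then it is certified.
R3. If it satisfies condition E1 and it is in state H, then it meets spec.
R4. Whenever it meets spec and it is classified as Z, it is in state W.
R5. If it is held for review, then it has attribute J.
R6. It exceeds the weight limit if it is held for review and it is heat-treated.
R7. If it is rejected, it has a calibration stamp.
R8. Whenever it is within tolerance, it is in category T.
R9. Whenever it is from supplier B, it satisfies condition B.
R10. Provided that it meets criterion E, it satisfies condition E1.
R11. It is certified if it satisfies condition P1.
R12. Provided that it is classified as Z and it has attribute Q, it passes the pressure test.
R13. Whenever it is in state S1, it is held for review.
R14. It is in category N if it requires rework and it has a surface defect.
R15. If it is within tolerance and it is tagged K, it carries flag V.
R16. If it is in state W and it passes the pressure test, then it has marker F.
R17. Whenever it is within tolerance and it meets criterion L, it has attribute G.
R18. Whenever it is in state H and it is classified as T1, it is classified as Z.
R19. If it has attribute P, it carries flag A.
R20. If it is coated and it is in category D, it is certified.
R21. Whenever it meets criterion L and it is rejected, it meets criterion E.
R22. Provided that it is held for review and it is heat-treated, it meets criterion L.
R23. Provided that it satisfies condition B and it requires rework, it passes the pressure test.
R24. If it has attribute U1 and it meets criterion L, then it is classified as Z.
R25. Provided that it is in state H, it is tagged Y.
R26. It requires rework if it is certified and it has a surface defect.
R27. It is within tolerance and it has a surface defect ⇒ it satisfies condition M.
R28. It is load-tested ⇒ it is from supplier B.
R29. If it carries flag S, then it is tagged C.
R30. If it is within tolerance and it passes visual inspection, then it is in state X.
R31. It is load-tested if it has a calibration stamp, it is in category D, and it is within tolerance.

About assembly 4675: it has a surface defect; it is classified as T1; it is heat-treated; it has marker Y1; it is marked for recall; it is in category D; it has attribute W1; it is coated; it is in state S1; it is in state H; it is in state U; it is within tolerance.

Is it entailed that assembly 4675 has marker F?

Forward chaining from the given facts derives: is in category T, is held for review, is classified as Z, is certified, meets criterion L, is tagged Y, requires rework, satisfies condition M, is anodized, has attribute J, exceeds the weight limit, is in category N, has attribute G.
The only rule concluding "it has marker F" is R16, which needs "it is in state W"; that is never established.

No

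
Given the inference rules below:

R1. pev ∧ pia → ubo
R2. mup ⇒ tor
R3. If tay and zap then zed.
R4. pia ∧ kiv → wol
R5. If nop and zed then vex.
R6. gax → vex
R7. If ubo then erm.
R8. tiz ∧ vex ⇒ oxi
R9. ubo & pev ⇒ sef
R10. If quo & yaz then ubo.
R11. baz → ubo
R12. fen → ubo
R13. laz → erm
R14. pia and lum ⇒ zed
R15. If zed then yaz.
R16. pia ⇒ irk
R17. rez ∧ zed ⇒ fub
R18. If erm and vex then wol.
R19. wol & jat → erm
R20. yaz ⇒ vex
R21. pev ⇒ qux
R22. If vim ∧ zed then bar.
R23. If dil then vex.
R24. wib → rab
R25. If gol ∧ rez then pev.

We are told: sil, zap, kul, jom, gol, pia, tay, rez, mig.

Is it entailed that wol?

Yes

zed  (by R3: tay, zap)
yaz  (by R15: zed)
vex  (by R20: yaz)
pev  (by R25: gol, rez)
ubo  (by R1: pev, pia)
erm  (by R7: ubo)
wol  (by R18: erm, vex)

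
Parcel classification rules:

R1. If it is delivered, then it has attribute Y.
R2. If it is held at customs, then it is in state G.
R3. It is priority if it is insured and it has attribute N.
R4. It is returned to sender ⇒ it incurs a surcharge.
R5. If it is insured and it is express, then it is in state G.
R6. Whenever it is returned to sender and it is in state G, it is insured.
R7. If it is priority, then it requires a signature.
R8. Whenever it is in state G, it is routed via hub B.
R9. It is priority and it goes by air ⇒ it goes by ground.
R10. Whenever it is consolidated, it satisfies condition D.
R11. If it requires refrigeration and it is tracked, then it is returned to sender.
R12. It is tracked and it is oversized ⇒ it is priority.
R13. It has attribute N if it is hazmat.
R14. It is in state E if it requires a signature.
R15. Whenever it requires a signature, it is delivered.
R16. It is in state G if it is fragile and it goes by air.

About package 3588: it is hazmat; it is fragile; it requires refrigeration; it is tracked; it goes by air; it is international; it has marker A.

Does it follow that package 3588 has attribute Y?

By R11 (it requires refrigeration, it is tracked): it is returned to sender.
By R13 (it is hazmat): it has attribute N.
By R16 (it is fragile, it goes by air): it is in state G.
By R6 (it is returned to sender, it is in state G): it is insured.
By R3 (it is insured, it has attribute N): it is priority.
By R7 (it is priority): it requires a signature.
By R15 (it requires a signature): it is delivered.
By R1 (it is delivered): it has attribute Y.

Yes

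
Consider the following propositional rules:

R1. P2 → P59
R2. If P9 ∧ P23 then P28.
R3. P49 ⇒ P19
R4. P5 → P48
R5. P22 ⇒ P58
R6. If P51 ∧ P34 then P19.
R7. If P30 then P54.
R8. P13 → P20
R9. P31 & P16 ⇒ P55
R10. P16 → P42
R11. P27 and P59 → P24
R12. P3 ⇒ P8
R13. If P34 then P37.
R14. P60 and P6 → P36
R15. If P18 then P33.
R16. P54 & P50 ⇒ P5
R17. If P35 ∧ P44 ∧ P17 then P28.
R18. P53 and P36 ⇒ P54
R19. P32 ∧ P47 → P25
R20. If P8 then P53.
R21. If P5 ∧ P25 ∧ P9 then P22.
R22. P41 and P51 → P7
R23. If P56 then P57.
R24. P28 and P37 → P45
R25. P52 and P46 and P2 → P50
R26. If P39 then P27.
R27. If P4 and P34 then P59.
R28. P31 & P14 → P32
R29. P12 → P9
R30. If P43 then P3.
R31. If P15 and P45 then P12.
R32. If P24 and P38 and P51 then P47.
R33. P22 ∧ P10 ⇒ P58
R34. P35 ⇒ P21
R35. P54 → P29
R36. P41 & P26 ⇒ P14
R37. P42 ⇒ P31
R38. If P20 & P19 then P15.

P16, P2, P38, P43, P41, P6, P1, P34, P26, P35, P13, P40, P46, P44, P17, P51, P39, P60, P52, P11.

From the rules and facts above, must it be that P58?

Yes

P59  (by R1: P2)
P19  (by R6: P51, P34)
P20  (by R8: P13)
P42  (by R10: P16)
P37  (by R13: P34)
P36  (by R14: P60, P6)
P28  (by R17: P35, P44, P17)
P45  (by R24: P28, P37)
P50  (by R25: P52, P46, P2)
P27  (by R26: P39)
P3  (by R30: P43)
P14  (by R36: P41, P26)
P31  (by R37: P42)
P15  (by R38: P20, P19)
P24  (by R11: P27, P59)
P8  (by R12: P3)
P53  (by R20: P8)
P32  (by R28: P31, P14)
P12  (by R31: P15, P45)
P47  (by R32: P24, P38, P51)
P54  (by R18: P53, P36)
P25  (by R19: P32, P47)
P9  (by R29: P12)
P5  (by R16: P54, P50)
P22  (by R21: P5, P25, P9)
P58  (by R5: P22)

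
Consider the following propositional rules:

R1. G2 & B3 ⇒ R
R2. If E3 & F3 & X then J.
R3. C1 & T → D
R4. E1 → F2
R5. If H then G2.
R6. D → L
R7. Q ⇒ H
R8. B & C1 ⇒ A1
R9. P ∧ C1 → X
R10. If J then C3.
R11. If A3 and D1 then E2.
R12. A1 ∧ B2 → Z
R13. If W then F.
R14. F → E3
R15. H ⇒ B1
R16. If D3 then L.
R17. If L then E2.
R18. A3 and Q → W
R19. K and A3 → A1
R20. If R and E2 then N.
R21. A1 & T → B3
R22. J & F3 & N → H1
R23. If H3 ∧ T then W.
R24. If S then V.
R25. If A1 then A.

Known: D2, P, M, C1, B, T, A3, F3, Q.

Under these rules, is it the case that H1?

D  (by R3: C1, T)
L  (by R6: D)
H  (by R7: Q)
A1  (by R8: B, C1)
X  (by R9: P, C1)
E2  (by R17: L)
W  (by R18: A3, Q)
B3  (by R21: A1, T)
G2  (by R5: H)
F  (by R13: W)
E3  (by R14: F)
R  (by R1: G2, B3)
J  (by R2: E3, F3, X)
N  (by R20: R, E2)
H1  (by R22: J, F3, N)

Yes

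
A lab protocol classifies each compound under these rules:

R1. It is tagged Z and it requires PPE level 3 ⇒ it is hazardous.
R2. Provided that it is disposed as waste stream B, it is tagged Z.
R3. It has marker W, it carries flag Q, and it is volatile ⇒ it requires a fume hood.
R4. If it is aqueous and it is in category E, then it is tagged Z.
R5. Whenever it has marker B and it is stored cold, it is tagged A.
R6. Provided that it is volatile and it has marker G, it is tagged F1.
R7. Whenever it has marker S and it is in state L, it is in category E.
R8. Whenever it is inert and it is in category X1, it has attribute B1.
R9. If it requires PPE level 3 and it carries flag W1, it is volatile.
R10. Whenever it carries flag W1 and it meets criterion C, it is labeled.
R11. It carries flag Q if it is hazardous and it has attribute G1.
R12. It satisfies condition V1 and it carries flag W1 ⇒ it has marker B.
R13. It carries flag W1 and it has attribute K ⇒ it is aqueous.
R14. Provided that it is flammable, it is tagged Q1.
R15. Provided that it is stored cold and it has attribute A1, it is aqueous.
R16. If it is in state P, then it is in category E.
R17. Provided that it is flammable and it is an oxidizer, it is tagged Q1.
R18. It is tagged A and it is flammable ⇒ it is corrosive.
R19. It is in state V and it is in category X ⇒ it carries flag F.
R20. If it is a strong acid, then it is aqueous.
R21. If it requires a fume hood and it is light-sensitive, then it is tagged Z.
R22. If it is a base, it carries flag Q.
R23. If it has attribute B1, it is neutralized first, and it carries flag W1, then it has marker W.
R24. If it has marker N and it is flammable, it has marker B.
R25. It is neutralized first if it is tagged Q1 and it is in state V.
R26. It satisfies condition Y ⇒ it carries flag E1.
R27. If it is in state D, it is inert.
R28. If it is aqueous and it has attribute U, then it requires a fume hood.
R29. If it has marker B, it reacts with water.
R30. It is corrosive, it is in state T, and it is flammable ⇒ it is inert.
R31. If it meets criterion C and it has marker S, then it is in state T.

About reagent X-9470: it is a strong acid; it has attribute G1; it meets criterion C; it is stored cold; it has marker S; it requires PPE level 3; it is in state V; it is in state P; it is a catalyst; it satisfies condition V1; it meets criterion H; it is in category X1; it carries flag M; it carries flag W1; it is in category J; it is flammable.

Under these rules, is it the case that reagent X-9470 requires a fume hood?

By R9 (it requires PPE level 3, it carries flag W1): it is volatile.
By R12 (it satisfies condition V1, it carries flag W1): it has marker B.
By R14 (it is flammable): it is tagged Q1.
By R16 (it is in state P): it is in category E.
By R20 (it is a strong acid): it is aqueous.
By R25 (it is tagged Q1, it is in state V): it is neutralized first.
By R31 (it meets criterion C, it has marker S): it is in state T.
By R4 (it is aqueous, it is in category E): it is tagged Z.
By R5 (it has marker B, it is stored cold): it is tagged A.
By R18 (it is tagged A, it is flammable): it is corrosive.
By R30 (it is corrosive, it is in state T, it is flammable): it is inert.
By R1 (it is tagged Z, it requires PPE level 3): it is hazardous.
By R8 (it is inert, it is in category X1): it has attribute B1.
By R11 (it is hazardous, it has attribute G1): it carries flag Q.
By R23 (it has attribute B1, it is neutralized first, it carries flag W1): it has marker W.
By R3 (it has marker W, it carries flag Q, it is volatile): it requires a fume hood.

Yes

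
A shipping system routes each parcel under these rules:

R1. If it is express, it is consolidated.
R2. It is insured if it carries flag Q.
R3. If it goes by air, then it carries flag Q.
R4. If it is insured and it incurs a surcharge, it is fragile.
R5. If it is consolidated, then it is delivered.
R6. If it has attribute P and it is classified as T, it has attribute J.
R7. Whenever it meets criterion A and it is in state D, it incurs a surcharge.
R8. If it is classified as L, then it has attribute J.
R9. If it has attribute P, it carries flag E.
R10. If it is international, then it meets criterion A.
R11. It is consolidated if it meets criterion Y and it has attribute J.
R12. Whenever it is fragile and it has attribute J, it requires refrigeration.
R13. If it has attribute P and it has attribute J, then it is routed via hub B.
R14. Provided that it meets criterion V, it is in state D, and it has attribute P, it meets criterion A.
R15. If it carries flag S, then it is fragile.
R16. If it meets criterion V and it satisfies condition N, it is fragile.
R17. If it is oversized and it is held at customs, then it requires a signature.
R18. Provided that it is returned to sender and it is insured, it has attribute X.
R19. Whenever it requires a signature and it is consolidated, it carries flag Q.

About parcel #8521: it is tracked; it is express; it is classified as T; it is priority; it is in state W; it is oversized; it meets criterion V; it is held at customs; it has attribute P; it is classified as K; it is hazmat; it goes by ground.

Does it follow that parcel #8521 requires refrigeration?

No

Forward chaining from the given facts derives: is consolidated, is delivered, has attribute J, carries flag E, is routed via hub B, requires a signature, carries flag Q, is insured.
The only rule concluding "it requires refrigeration" is R12, which needs "it is fragile"; that is never established.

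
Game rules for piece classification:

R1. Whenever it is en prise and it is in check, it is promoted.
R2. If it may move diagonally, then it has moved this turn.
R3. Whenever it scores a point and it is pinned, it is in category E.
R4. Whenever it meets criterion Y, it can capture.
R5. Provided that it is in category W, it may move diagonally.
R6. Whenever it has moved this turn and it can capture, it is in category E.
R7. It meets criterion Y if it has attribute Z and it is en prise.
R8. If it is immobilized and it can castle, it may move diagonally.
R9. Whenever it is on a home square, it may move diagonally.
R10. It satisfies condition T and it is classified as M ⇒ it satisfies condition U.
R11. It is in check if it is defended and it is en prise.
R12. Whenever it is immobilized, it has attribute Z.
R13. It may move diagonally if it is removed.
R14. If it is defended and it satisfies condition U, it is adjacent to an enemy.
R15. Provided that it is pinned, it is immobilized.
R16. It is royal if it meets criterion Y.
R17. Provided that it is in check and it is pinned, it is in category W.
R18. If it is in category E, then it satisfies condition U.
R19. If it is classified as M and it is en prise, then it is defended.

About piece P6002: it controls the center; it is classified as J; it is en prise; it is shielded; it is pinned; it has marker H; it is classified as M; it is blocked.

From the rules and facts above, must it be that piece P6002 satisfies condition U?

By R15 (it is pinned): it is immobilized.
By R19 (it is classified as M, it is en prise): it is defended.
By R11 (it is defended, it is en prise): it is in check.
By R12 (it is immobilized): it has attribute Z.
By R17 (it is in check, it is pinned): it is in category W.
By R5 (it is in category W): it may move diagonally.
By R7 (it has attribute Z, it is en prise): it meets criterion Y.
By R2 (it may move diagonally): it has moved this turn.
By R4 (it meets criterion Y): it can capture.
By R6 (it has moved this turn, it can capture): it is in category E.
By R18 (it is in category E): it satisfies condition U.

Yes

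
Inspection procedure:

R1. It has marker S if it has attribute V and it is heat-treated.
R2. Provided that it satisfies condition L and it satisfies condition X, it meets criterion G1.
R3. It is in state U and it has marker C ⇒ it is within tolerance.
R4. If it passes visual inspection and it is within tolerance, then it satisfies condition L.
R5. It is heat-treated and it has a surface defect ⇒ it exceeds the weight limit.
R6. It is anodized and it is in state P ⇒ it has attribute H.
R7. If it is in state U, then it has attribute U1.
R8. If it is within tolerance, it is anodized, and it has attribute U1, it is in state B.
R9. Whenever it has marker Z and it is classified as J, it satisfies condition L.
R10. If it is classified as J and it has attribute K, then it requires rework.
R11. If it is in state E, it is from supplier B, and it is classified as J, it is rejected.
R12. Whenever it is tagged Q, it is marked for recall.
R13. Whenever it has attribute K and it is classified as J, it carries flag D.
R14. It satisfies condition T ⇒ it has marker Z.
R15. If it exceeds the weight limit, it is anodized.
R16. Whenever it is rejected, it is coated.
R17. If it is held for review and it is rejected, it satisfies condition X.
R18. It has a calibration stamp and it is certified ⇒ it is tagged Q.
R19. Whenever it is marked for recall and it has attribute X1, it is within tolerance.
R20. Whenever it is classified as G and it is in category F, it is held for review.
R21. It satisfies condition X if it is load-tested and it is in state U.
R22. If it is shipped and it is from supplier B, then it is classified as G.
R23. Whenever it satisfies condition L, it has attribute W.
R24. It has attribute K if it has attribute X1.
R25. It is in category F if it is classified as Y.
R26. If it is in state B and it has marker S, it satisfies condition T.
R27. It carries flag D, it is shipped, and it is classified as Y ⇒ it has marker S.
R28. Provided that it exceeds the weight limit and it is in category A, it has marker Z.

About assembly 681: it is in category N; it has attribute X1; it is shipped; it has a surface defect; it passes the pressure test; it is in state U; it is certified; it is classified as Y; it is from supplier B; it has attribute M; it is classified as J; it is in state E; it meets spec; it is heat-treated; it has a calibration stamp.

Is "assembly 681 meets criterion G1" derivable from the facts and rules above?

By R5 (it is heat-treated, it has a surface defect): it exceeds the weight limit.
By R7 (it is in state U): it has attribute U1.
By R11 (it is in state E, it is from supplier B, it is classified as J): it is rejected.
By R15 (it exceeds the weight limit): it is anodized.
By R18 (it has a calibration stamp, it is certified): it is tagged Q.
By R22 (it is shipped, it is from supplier B): it is classified as G.
By R24 (it has attribute X1): it has attribute K.
By R25 (it is classified as Y): it is in category F.
By R12 (it is tagged Q): it is marked for recall.
By R13 (it has attribute K, it is classified as J): it carries flag D.
By R19 (it is marked for recall, it has attribute X1): it is within tolerance.
By R20 (it is classified as G, it is in category F): it is held for review.
By R27 (it carries flag D, it is shipped, it is classified as Y): it has marker S.
By R8 (it is within tolerance, it is anodized, it has attribute U1): it is in state B.
By R17 (it is held for review, it is rejected): it satisfies condition X.
By R26 (it is in state B, it has marker S): it satisfies condition T.
By R14 (it satisfies condition T): it has marker Z.
By R9 (it has marker Z, it is classified as J): it satisfies condition L.
By R2 (it satisfies condition L, it satisfies condition X): it meets criterion G1.

Yes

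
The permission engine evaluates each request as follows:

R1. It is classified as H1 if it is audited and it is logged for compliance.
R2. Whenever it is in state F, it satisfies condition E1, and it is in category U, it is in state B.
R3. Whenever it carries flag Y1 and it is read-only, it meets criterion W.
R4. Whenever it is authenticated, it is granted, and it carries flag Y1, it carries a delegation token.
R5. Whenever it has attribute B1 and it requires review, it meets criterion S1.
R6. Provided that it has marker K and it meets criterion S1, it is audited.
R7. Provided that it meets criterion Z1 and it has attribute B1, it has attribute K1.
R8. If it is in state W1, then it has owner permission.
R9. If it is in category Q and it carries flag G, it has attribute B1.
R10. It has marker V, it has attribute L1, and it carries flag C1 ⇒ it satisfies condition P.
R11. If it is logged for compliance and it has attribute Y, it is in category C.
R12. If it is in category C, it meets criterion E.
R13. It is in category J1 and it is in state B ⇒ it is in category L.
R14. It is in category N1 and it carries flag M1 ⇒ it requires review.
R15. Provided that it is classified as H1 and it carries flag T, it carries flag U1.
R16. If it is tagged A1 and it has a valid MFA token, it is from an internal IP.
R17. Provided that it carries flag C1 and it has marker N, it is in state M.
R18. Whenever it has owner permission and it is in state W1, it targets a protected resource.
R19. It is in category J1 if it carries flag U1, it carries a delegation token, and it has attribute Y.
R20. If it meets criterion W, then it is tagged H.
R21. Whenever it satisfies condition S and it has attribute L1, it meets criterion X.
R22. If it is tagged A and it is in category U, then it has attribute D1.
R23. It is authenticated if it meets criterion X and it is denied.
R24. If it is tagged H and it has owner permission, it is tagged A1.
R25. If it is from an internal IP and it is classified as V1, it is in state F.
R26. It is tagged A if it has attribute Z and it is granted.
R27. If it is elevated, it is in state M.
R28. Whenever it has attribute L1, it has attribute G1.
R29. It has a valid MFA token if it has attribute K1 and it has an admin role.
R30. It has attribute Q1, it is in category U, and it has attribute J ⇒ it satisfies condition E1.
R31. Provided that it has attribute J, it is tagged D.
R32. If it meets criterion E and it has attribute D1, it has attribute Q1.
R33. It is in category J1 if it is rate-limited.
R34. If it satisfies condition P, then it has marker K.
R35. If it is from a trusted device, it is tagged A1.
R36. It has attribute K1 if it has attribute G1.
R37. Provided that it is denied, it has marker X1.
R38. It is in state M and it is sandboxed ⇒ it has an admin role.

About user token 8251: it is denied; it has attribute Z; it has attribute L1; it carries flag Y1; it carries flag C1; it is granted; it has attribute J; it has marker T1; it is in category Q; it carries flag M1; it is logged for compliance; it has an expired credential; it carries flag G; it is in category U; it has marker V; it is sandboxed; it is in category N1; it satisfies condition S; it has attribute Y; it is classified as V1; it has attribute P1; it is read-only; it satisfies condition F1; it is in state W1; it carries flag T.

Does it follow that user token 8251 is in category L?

Forward chaining from the given facts derives: meets criterion W, has owner permission, has attribute B1, satisfies condition P, is in category C, meets criterion E, requires review, targets a protected resource, is tagged H, meets criterion X, is authenticated, is tagged A1, is tagged A, has attribute G1, is tagged D, has marker K, has attribute K1, has marker X1, carries a delegation token, meets criterion S1, is audited, has attribute D1, has attribute Q1, is classified as H1, carries flag U1, is in category J1, satisfies condition E1.
The only rule concluding "it is in category L" is R13, which needs "it is in state B"; that is never established.

No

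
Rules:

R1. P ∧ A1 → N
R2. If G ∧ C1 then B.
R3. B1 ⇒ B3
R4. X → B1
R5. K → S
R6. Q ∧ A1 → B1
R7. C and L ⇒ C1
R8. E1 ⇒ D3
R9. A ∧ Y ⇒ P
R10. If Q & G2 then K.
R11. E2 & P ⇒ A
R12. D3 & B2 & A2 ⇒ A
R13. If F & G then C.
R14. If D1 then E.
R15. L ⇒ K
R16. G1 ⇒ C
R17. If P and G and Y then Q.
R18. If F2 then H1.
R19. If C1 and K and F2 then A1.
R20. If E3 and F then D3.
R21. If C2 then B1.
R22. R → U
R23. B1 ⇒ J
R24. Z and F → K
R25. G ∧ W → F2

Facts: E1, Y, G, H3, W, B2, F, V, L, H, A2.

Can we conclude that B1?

Yes

D3  (by R8: E1)
A  (by R12: D3, B2, A2)
C  (by R13: F, G)
K  (by R15: L)
F2  (by R25: G, W)
C1  (by R7: C, L)
P  (by R9: A, Y)
Q  (by R17: P, G, Y)
A1  (by R19: C1, K, F2)
B1  (by R6: Q, A1)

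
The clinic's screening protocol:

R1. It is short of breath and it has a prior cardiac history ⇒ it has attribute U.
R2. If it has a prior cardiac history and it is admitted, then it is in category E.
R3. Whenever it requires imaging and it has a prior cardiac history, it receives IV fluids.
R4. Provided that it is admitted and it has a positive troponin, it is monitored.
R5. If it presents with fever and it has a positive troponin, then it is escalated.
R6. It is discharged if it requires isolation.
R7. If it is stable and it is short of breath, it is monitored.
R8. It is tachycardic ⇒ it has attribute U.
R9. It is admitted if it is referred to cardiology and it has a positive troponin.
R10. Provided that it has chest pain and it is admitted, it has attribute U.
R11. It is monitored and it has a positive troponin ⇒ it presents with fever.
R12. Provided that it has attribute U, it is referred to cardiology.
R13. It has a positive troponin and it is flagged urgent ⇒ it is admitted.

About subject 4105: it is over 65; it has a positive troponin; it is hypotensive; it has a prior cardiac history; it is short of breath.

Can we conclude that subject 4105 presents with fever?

Yes

By R1 (it is short of breath, it has a prior cardiac history): it has attribute U.
By R12 (it has attribute U): it is referred to cardiology.
By R9 (it is referred to cardiology, it has a positive troponin): it is admitted.
By R4 (it is admitted, it has a positive troponin): it is monitored.
By R11 (it is monitored, it has a positive troponin): it presents with fever.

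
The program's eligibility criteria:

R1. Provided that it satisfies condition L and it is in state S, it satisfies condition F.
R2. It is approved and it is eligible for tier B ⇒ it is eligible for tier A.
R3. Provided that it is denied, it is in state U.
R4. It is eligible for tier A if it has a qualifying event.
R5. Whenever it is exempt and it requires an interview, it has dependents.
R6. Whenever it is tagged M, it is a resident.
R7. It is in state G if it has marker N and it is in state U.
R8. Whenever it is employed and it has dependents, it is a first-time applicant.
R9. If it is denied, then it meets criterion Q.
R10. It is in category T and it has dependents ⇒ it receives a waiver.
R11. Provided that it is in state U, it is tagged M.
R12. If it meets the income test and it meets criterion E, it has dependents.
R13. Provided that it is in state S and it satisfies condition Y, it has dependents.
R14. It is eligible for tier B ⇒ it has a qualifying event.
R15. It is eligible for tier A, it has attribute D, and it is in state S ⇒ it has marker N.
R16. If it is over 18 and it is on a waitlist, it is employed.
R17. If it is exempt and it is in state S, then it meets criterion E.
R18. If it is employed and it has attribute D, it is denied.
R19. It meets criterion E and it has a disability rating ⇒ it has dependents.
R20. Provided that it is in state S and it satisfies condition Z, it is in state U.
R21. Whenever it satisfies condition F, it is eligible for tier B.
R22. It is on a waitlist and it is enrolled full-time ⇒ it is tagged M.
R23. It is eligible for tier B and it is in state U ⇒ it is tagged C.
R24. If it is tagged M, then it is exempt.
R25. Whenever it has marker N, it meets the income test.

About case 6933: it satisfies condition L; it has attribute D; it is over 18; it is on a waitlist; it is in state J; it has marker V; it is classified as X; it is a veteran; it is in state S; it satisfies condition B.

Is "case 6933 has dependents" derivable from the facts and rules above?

By R1 (it satisfies condition L, it is in state S): it satisfies condition F.
By R16 (it is over 18, it is on a waitlist): it is employed.
By R18 (it is employed, it has attribute D): it is denied.
By R21 (it satisfies condition F): it is eligible for tier B.
By R3 (it is denied): it is in state U.
By R11 (it is in state U): it is tagged M.
By R14 (it is eligible for tier B): it has a qualifying event.
By R24 (it is tagged M): it is exempt.
By R4 (it has a qualifying event): it is eligible for tier A.
By R15 (it is eligible for tier A, it has attribute D, it is in state S): it has marker N.
By R17 (it is exempt, it is in state S): it meets criterion E.
By R25 (it has marker N): it meets the income test.
By R12 (it meets the income test, it meets criterion E): it has dependents.

Yes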